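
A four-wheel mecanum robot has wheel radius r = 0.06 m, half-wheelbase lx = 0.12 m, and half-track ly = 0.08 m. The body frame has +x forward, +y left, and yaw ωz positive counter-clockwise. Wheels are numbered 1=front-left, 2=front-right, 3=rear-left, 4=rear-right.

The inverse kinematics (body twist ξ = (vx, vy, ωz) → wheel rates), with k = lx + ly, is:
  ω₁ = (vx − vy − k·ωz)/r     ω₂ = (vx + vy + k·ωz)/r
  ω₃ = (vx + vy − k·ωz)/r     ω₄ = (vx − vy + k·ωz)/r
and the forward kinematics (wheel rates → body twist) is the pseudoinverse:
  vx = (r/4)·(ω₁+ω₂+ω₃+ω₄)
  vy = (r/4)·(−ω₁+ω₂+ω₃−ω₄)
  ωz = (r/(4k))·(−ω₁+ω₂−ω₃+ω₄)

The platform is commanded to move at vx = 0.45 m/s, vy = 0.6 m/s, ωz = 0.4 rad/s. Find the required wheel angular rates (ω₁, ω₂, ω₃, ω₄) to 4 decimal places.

k = lx + ly = 0.12 + 0.08 = 0.2000;  k·ωz = 0.2000·0.4 = 0.0800
ω₁ (FL) = (vx − vy − k·ωz)/r = -0.2300/0.06 = -3.8333
ω₂ (FR) = (vx + vy + k·ωz)/r = 1.1300/0.06 = 18.8333
ω₃ (RL) = (vx + vy − k·ωz)/r = 0.9700/0.06 = 16.1667
ω₄ (RR) = (vx − vy + k·ωz)/r = -0.0700/0.06 = -1.1667

(-3.8333, 18.8333, 16.1667, -1.1667)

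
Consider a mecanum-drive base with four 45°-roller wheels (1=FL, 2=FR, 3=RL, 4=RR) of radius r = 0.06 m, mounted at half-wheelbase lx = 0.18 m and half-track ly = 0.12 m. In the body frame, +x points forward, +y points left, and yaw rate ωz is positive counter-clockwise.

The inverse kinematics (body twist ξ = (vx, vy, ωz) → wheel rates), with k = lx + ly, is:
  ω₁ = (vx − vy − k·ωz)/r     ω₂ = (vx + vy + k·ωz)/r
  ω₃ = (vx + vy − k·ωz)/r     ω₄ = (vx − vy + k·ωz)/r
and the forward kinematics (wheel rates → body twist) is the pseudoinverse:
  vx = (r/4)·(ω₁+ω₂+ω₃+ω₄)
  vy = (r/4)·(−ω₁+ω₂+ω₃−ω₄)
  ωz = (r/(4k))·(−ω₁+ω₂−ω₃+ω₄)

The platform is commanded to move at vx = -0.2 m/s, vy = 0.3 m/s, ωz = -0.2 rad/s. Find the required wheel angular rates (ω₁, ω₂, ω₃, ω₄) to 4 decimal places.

(-7.3333, 0.6667, 2.6667, -9.3333)

k = lx + ly = 0.18 + 0.12 = 0.3000;  k·ωz = 0.3000·-0.2 = -0.0600
ω₁ (FL) = (vx − vy − k·ωz)/r = -0.4400/0.06 = -7.3333
ω₂ (FR) = (vx + vy + k·ωz)/r = 0.0400/0.06 = 0.6667
ω₃ (RL) = (vx + vy − k·ωz)/r = 0.1600/0.06 = 2.6667
ω₄ (RR) = (vx − vy + k·ωz)/r = -0.5600/0.06 = -9.3333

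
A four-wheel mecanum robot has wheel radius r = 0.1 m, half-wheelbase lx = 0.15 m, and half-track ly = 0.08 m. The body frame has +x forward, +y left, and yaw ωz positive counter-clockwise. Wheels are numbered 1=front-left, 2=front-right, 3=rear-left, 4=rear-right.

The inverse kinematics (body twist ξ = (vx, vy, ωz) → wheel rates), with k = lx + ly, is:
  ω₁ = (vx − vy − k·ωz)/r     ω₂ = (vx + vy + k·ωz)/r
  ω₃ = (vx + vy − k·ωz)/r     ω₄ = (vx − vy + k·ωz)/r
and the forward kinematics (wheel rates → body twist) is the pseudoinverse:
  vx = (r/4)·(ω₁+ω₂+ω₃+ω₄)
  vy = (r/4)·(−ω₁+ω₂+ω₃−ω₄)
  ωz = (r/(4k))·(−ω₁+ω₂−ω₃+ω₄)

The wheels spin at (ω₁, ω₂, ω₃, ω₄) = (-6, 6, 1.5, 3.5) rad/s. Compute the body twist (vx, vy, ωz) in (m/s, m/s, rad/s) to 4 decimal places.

k = lx + ly = 0.15 + 0.08 = 0.2300
ω₁+ω₂+ω₃+ω₄ = 5.0000  →  vx = (0.1/4)·5.0000 = 0.1250
−ω₁+ω₂+ω₃−ω₄ = 10.0000  →  vy = (0.1/4)·10.0000 = 0.2500
−ω₁+ω₂−ω₃+ω₄ = 14.0000  →  ωz = (0.1/0.9200)·14.0000 = 1.5217

(0.1250, 0.2500, 1.5217)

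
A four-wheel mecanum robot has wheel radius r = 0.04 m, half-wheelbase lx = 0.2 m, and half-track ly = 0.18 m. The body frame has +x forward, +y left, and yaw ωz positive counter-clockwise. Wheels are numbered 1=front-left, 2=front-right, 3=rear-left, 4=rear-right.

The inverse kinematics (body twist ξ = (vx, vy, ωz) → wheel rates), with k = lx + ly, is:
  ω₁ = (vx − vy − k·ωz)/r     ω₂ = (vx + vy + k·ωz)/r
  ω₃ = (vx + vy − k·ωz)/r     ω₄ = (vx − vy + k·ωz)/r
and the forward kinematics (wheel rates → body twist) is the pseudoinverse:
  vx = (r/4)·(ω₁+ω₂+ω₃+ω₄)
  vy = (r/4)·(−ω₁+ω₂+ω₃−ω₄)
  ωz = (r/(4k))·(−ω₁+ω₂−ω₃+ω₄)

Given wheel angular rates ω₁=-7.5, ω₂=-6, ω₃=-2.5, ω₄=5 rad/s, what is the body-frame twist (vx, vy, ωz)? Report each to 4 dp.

(-0.1100, -0.0600, 0.2368)

k = lx + ly = 0.2 + 0.18 = 0.3800
ω₁+ω₂+ω₃+ω₄ = -11.0000  →  vx = (0.04/4)·-11.0000 = -0.1100
−ω₁+ω₂+ω₃−ω₄ = -6.0000  →  vy = (0.04/4)·-6.0000 = -0.0600
−ω₁+ω₂−ω₃+ω₄ = 9.0000  →  ωz = (0.04/1.5200)·9.0000 = 0.2368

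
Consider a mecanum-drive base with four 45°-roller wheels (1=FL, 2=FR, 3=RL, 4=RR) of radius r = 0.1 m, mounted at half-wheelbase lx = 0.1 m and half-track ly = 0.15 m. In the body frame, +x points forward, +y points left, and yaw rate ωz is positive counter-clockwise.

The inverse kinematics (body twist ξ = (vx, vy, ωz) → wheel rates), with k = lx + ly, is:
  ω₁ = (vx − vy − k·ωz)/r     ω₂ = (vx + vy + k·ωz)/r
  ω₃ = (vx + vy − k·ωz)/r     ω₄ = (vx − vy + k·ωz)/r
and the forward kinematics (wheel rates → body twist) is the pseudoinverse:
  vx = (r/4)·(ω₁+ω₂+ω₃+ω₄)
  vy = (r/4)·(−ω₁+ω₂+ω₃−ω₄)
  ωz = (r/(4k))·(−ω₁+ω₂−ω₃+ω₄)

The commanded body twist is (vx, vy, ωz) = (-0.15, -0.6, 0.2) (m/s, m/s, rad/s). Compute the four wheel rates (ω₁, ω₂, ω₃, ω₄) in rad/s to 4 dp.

(4.0000, -7.0000, -8.0000, 5.0000)

k = lx + ly = 0.1 + 0.15 = 0.2500;  k·ωz = 0.2500·0.2 = 0.0500
ω₁ (FL) = (vx − vy − k·ωz)/r = 0.4000/0.1 = 4.0000
ω₂ (FR) = (vx + vy + k·ωz)/r = -0.7000/0.1 = -7.0000
ω₃ (RL) = (vx + vy − k·ωz)/r = -0.8000/0.1 = -8.0000
ω₄ (RR) = (vx − vy + k·ωz)/r = 0.5000/0.1 = 5.0000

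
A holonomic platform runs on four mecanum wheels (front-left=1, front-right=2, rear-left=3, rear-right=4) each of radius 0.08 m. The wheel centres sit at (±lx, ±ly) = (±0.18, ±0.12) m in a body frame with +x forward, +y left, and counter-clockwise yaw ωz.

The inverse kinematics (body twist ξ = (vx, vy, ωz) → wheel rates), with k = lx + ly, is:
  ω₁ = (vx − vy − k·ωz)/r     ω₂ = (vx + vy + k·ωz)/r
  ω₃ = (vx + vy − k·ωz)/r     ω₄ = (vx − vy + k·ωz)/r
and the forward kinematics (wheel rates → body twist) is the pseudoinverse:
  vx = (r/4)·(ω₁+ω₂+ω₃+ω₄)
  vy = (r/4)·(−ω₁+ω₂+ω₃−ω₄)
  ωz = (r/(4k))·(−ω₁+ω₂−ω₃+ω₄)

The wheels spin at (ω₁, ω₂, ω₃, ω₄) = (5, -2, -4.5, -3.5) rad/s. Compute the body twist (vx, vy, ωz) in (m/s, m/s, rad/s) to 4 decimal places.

k = lx + ly = 0.18 + 0.12 = 0.3000
ω₁+ω₂+ω₃+ω₄ = -5.0000  →  vx = (0.08/4)·-5.0000 = -0.1000
−ω₁+ω₂+ω₃−ω₄ = -8.0000  →  vy = (0.08/4)·-8.0000 = -0.1600
−ω₁+ω₂−ω₃+ω₄ = -6.0000  →  ωz = (0.08/1.2000)·-6.0000 = -0.4000

(-0.1000, -0.1600, -0.4000)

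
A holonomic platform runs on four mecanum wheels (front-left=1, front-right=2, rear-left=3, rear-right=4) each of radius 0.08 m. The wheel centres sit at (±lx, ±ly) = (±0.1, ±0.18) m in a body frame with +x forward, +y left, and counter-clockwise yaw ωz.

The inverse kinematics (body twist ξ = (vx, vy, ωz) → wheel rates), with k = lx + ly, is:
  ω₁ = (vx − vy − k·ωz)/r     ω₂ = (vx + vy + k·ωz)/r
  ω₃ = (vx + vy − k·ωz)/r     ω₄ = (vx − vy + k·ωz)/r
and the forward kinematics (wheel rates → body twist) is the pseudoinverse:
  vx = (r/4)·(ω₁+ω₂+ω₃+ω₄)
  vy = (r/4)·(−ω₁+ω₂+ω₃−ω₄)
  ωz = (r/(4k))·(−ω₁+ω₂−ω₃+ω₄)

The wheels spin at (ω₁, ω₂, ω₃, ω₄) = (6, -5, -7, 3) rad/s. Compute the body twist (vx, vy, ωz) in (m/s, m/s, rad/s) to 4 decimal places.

k = lx + ly = 0.1 + 0.18 = 0.2800
ω₁+ω₂+ω₃+ω₄ = -3.0000  →  vx = (0.08/4)·-3.0000 = -0.0600
−ω₁+ω₂+ω₃−ω₄ = -21.0000  →  vy = (0.08/4)·-21.0000 = -0.4200
−ω₁+ω₂−ω₃+ω₄ = -1.0000  →  ωz = (0.08/1.1200)·-1.0000 = -0.0714

(-0.0600, -0.4200, -0.0714)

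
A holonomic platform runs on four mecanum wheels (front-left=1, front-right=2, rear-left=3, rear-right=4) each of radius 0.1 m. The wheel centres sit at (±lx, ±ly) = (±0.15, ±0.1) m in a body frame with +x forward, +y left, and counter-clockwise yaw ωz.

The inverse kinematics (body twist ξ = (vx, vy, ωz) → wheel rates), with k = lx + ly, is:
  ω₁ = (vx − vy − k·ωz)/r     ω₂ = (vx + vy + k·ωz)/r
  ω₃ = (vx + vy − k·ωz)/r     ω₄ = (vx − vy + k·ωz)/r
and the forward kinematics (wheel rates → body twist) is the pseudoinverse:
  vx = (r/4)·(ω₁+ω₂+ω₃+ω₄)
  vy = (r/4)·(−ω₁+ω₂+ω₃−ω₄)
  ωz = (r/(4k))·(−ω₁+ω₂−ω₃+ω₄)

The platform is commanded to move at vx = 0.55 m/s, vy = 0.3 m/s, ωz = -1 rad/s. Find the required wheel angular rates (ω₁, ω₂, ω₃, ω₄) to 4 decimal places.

(5.0000, 6.0000, 11.0000, 0.0000)

k = lx + ly = 0.15 + 0.1 = 0.2500;  k·ωz = 0.2500·-1 = -0.2500
ω₁ (FL) = (vx − vy − k·ωz)/r = 0.5000/0.1 = 5.0000
ω₂ (FR) = (vx + vy + k·ωz)/r = 0.6000/0.1 = 6.0000
ω₃ (RL) = (vx + vy − k·ωz)/r = 1.1000/0.1 = 11.0000
ω₄ (RR) = (vx − vy + k·ωz)/r = 0.0000/0.1 = 0.0000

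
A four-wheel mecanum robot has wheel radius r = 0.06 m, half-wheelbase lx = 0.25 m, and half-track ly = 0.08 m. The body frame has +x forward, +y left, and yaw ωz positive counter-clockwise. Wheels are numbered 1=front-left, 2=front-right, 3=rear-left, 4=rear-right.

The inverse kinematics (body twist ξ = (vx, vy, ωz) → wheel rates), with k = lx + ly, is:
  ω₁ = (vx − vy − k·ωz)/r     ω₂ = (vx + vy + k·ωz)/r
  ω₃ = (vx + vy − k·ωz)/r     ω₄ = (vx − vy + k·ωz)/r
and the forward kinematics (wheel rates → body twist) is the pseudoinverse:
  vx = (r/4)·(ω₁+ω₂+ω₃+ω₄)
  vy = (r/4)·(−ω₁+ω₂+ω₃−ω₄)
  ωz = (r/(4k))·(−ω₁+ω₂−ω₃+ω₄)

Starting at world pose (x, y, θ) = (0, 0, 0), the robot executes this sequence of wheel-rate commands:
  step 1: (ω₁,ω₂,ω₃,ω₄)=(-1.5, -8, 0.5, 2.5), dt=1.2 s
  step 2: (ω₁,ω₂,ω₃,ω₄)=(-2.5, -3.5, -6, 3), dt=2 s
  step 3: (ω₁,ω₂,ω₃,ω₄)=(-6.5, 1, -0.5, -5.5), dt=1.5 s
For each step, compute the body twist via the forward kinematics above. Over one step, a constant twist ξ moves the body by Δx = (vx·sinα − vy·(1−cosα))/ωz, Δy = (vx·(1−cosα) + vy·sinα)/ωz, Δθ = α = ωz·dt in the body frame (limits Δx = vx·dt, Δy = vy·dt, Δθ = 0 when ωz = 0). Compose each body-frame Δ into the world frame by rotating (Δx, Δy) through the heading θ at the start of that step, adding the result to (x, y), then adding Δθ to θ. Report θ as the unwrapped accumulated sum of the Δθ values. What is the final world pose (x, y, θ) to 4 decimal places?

(-0.7310, -0.3616, 0.6523)

step 1: ξ=(vx,vy,ωz)=(-0.0975, -0.1275, -0.2045), dt=1.2 → body Δ=(-0.1345, -0.1372, -0.2455) → world pose (-0.1345, -0.1372, -0.2455)
step 2: ξ=(vx,vy,ωz)=(-0.1350, -0.1500, 0.3636), dt=2.0 → body Δ=(-0.1425, -0.3682, 0.7273) → world pose (-0.3622, -0.4597, 0.4818)
step 3: ξ=(vx,vy,ωz)=(-0.1725, 0.1875, 0.1136), dt=1.5 → body Δ=(-0.2814, 0.2579, 0.1705) → world pose (-0.7310, -0.3616, 0.6523)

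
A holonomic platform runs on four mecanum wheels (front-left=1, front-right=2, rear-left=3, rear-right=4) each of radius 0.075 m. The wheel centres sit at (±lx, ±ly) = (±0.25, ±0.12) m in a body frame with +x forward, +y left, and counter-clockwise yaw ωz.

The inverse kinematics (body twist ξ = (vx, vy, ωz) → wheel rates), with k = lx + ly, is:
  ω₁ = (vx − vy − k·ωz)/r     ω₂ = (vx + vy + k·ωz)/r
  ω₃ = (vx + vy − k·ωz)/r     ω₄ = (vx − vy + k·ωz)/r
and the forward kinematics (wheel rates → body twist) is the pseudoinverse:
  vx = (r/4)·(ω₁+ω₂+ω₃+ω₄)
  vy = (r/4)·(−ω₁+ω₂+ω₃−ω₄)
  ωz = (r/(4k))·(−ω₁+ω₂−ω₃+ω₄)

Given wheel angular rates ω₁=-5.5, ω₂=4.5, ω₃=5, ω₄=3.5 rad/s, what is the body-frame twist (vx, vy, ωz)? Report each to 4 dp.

k = lx + ly = 0.25 + 0.12 = 0.3700
ω₁+ω₂+ω₃+ω₄ = 7.5000  →  vx = (0.075/4)·7.5000 = 0.1406
−ω₁+ω₂+ω₃−ω₄ = 11.5000  →  vy = (0.075/4)·11.5000 = 0.2156
−ω₁+ω₂−ω₃+ω₄ = 8.5000  →  ωz = (0.075/1.4800)·8.5000 = 0.4307

(0.1406, 0.2156, 0.4307)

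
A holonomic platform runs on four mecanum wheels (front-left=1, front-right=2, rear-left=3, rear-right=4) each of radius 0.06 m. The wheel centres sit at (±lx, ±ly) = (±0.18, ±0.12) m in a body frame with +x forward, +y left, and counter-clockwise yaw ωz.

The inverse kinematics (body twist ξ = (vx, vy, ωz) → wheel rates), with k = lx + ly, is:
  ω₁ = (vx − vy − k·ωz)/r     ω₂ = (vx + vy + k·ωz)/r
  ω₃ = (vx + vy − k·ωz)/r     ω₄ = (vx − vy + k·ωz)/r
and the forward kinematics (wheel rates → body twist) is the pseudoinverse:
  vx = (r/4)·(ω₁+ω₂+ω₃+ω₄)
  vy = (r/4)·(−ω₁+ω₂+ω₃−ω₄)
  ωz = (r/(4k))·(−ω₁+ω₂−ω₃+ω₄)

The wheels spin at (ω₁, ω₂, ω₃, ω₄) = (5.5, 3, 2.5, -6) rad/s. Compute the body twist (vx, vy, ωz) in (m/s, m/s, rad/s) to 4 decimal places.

k = lx + ly = 0.18 + 0.12 = 0.3000
ω₁+ω₂+ω₃+ω₄ = 5.0000  →  vx = (0.06/4)·5.0000 = 0.0750
−ω₁+ω₂+ω₃−ω₄ = 6.0000  →  vy = (0.06/4)·6.0000 = 0.0900
−ω₁+ω₂−ω₃+ω₄ = -11.0000  →  ωz = (0.06/1.2000)·-11.0000 = -0.5500

(0.0750, 0.0900, -0.5500)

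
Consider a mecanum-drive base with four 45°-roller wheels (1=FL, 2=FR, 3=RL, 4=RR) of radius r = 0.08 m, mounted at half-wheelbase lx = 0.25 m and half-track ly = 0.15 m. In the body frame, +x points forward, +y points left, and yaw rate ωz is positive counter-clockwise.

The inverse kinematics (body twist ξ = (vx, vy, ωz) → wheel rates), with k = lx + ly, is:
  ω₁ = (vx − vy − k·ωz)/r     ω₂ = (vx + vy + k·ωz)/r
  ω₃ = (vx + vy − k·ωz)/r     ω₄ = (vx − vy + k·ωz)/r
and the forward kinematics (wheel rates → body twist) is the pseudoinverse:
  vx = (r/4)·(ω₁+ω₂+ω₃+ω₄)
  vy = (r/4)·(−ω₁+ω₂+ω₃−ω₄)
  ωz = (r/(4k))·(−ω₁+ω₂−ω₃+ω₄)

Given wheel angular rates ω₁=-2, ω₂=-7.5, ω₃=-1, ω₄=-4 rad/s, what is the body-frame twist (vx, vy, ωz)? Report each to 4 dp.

(-0.2900, -0.0500, -0.4250)

k = lx + ly = 0.25 + 0.15 = 0.4000
ω₁+ω₂+ω₃+ω₄ = -14.5000  →  vx = (0.08/4)·-14.5000 = -0.2900
−ω₁+ω₂+ω₃−ω₄ = -2.5000  →  vy = (0.08/4)·-2.5000 = -0.0500
−ω₁+ω₂−ω₃+ω₄ = -8.5000  →  ωz = (0.08/1.6000)·-8.5000 = -0.4250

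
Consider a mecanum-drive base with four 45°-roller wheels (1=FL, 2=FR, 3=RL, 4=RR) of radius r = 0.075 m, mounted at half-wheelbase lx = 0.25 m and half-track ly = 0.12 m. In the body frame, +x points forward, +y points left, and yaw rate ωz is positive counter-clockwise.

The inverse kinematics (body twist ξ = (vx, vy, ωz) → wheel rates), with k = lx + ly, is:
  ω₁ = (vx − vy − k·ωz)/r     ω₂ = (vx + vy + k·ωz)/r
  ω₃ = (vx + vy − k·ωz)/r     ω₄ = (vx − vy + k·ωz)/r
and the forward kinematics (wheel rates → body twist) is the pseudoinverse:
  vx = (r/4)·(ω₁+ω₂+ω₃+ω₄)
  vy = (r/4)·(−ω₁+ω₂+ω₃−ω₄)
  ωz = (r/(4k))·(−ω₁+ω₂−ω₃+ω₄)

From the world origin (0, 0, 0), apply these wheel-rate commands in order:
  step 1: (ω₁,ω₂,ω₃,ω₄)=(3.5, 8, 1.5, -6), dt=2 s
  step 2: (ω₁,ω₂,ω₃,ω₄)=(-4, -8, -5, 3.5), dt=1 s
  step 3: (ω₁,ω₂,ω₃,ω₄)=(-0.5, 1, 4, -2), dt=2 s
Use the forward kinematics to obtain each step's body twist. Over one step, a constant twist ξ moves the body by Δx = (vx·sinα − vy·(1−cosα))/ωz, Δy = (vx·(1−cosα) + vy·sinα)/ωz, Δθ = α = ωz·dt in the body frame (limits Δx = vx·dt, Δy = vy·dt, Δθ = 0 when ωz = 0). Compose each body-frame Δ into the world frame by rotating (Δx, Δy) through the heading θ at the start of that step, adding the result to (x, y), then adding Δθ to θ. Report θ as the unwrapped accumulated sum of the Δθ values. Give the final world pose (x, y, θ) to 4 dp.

step 1: ξ=(vx,vy,ωz)=(0.1313, 0.2250, -0.1520), dt=2.0 → body Δ=(0.3264, 0.4035, -0.3041) → world pose (0.3264, 0.4035, -0.3041)
step 2: ξ=(vx,vy,ωz)=(-0.2531, -0.2344, 0.2280), dt=1.0 → body Δ=(-0.2243, -0.2611, 0.2280) → world pose (0.0342, 0.2216, -0.0760)
step 3: ξ=(vx,vy,ωz)=(0.0469, 0.1406, -0.2280), dt=2.0 → body Δ=(0.1536, 0.2506, -0.4561) → world pose (0.2063, 0.4598, -0.5321)

(0.2063, 0.4598, -0.5321)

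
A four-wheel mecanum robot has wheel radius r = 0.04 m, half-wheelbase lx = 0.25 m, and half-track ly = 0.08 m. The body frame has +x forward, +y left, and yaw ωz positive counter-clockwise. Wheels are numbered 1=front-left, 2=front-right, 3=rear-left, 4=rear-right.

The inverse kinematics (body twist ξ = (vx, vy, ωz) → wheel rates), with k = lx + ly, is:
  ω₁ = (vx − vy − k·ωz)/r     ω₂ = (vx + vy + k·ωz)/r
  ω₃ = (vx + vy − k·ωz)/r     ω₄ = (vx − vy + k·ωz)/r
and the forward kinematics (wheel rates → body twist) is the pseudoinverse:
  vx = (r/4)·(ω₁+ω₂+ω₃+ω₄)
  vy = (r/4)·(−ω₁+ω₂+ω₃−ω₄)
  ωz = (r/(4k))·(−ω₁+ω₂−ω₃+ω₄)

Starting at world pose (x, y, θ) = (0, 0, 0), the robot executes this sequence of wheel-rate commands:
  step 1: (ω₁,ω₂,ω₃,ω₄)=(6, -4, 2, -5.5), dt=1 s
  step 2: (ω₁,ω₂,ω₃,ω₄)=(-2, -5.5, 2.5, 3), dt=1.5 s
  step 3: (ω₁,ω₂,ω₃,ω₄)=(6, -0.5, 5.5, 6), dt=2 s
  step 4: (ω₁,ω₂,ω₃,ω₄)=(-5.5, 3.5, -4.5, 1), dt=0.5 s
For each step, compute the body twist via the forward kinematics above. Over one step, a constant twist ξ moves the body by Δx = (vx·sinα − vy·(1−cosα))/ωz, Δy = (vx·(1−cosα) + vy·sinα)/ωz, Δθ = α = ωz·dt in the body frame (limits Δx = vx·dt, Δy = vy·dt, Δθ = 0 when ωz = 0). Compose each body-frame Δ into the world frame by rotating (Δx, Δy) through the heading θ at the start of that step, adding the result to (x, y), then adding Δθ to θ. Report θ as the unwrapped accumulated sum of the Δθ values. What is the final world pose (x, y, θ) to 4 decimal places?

step 1: ξ=(vx,vy,ωz)=(-0.0150, -0.0250, -0.5303), dt=1.0 → body Δ=(-0.0208, -0.0200, -0.5303) → world pose (-0.0208, -0.0200, -0.5303)
step 2: ξ=(vx,vy,ωz)=(-0.0200, -0.0400, -0.0909), dt=1.5 → body Δ=(-0.0340, -0.0578, -0.1364) → world pose (-0.0793, -0.0526, -0.6667)
step 3: ξ=(vx,vy,ωz)=(0.1700, -0.0700, -0.1818), dt=2.0 → body Δ=(0.3074, -0.1981, -0.3636) → world pose (0.0398, -0.3983, -1.0303)
step 4: ξ=(vx,vy,ωz)=(-0.0550, 0.0350, 0.4394), dt=0.5 → body Δ=(-0.0292, 0.0144, 0.2197) → world pose (0.0370, -0.3659, -0.8106)

(0.0370, -0.3659, -0.8106)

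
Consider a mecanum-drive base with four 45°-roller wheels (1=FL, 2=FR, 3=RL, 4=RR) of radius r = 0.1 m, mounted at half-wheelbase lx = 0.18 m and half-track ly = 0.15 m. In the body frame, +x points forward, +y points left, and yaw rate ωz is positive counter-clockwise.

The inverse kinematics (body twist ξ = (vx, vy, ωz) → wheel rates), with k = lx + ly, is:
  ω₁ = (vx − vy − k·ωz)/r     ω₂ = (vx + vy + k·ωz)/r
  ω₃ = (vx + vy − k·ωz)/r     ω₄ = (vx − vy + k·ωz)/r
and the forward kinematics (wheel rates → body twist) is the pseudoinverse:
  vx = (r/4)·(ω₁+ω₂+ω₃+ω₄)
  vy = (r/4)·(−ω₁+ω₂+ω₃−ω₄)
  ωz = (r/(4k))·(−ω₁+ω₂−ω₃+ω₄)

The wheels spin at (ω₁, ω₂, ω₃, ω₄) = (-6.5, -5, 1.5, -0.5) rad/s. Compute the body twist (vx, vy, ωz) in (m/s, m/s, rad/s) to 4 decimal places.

(-0.2625, 0.0875, -0.0379)

k = lx + ly = 0.18 + 0.15 = 0.3300
ω₁+ω₂+ω₃+ω₄ = -10.5000  →  vx = (0.1/4)·-10.5000 = -0.2625
−ω₁+ω₂+ω₃−ω₄ = 3.5000  →  vy = (0.1/4)·3.5000 = 0.0875
−ω₁+ω₂−ω₃+ω₄ = -0.5000  →  ωz = (0.1/1.3200)·-0.5000 = -0.0379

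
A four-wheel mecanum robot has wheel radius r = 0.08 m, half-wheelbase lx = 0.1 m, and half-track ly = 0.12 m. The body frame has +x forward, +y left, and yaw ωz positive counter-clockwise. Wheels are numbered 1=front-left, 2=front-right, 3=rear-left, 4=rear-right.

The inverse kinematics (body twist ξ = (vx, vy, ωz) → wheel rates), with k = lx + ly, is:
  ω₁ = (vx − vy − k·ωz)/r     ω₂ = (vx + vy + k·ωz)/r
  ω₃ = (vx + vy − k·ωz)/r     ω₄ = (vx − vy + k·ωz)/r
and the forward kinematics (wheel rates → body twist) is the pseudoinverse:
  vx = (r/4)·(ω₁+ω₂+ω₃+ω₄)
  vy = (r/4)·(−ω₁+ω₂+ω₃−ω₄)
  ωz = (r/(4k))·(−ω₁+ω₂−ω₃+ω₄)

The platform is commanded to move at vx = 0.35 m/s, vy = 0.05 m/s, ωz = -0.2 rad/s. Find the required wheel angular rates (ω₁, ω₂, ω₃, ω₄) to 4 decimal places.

k = lx + ly = 0.1 + 0.12 = 0.2200;  k·ωz = 0.2200·-0.2 = -0.0440
ω₁ (FL) = (vx − vy − k·ωz)/r = 0.3440/0.08 = 4.3000
ω₂ (FR) = (vx + vy + k·ωz)/r = 0.3560/0.08 = 4.4500
ω₃ (RL) = (vx + vy − k·ωz)/r = 0.4440/0.08 = 5.5500
ω₄ (RR) = (vx − vy + k·ωz)/r = 0.2560/0.08 = 3.2000

(4.3000, 4.4500, 5.5500, 3.2000)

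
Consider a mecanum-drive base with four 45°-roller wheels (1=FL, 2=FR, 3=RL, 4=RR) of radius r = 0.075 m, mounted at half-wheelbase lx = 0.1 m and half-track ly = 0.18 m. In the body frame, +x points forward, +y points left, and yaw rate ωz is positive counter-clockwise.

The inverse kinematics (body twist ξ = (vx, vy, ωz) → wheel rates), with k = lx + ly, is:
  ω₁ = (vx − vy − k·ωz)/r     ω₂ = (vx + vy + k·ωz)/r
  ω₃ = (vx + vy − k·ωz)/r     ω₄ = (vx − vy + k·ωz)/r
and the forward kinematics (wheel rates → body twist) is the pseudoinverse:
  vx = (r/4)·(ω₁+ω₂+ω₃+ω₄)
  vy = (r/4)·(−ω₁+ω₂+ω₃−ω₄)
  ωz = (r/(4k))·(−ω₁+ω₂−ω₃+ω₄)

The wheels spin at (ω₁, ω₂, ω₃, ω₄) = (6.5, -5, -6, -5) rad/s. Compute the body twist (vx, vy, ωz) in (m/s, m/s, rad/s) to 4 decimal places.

k = lx + ly = 0.1 + 0.18 = 0.2800
ω₁+ω₂+ω₃+ω₄ = -9.5000  →  vx = (0.075/4)·-9.5000 = -0.1781
−ω₁+ω₂+ω₃−ω₄ = -12.5000  →  vy = (0.075/4)·-12.5000 = -0.2344
−ω₁+ω₂−ω₃+ω₄ = -10.5000  →  ωz = (0.075/1.1200)·-10.5000 = -0.7031

(-0.1781, -0.2344, -0.7031)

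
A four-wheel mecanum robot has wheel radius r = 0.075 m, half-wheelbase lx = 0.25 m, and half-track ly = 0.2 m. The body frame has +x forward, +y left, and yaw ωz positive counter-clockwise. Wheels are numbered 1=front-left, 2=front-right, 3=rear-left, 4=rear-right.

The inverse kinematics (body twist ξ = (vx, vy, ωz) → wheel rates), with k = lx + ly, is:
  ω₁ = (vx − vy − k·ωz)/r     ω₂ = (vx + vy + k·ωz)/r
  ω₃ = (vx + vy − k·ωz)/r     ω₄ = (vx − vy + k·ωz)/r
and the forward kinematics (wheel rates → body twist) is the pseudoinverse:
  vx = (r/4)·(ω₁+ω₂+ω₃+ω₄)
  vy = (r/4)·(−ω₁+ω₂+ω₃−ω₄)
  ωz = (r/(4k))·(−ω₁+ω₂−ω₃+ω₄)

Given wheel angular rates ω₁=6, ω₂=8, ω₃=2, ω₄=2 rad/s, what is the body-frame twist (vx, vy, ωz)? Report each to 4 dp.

(0.3375, 0.0375, 0.0833)

k = lx + ly = 0.25 + 0.2 = 0.4500
ω₁+ω₂+ω₃+ω₄ = 18.0000  →  vx = (0.075/4)·18.0000 = 0.3375
−ω₁+ω₂+ω₃−ω₄ = 2.0000  →  vy = (0.075/4)·2.0000 = 0.0375
−ω₁+ω₂−ω₃+ω₄ = 2.0000  →  ωz = (0.075/1.8000)·2.0000 = 0.0833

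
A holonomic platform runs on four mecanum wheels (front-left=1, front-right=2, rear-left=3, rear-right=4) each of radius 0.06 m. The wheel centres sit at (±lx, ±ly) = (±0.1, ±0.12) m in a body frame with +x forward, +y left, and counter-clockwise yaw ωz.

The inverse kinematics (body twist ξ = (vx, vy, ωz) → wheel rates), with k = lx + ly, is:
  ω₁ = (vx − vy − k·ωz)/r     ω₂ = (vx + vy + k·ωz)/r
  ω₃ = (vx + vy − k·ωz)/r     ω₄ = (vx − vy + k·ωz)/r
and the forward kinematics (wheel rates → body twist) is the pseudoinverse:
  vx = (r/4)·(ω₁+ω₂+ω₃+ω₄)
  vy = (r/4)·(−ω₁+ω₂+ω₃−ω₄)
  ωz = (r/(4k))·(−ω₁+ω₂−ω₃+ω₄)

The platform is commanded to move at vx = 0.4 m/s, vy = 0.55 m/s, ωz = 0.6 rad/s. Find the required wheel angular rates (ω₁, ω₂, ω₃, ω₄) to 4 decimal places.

k = lx + ly = 0.1 + 0.12 = 0.2200;  k·ωz = 0.2200·0.6 = 0.1320
ω₁ (FL) = (vx − vy − k·ωz)/r = -0.2820/0.06 = -4.7000
ω₂ (FR) = (vx + vy + k·ωz)/r = 1.0820/0.06 = 18.0333
ω₃ (RL) = (vx + vy − k·ωz)/r = 0.8180/0.06 = 13.6333
ω₄ (RR) = (vx − vy + k·ωz)/r = -0.0180/0.06 = -0.3000

(-4.7000, 18.0333, 13.6333, -0.3000)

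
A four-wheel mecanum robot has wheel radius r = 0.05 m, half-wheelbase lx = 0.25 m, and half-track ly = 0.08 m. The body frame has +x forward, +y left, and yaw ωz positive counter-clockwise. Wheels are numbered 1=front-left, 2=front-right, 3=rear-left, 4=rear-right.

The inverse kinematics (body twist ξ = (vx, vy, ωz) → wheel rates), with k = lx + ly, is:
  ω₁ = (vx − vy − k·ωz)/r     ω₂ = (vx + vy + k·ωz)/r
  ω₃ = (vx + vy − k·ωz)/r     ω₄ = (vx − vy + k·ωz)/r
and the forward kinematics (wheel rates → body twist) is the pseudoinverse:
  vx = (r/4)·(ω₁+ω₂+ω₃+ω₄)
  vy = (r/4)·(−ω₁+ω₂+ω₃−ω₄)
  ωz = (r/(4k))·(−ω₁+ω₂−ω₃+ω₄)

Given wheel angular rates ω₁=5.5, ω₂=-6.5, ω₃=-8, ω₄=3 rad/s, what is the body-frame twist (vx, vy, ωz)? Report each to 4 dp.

(-0.0750, -0.2875, -0.0379)

k = lx + ly = 0.25 + 0.08 = 0.3300
ω₁+ω₂+ω₃+ω₄ = -6.0000  →  vx = (0.05/4)·-6.0000 = -0.0750
−ω₁+ω₂+ω₃−ω₄ = -23.0000  →  vy = (0.05/4)·-23.0000 = -0.2875
−ω₁+ω₂−ω₃+ω₄ = -1.0000  →  ωz = (0.05/1.3200)·-1.0000 = -0.0379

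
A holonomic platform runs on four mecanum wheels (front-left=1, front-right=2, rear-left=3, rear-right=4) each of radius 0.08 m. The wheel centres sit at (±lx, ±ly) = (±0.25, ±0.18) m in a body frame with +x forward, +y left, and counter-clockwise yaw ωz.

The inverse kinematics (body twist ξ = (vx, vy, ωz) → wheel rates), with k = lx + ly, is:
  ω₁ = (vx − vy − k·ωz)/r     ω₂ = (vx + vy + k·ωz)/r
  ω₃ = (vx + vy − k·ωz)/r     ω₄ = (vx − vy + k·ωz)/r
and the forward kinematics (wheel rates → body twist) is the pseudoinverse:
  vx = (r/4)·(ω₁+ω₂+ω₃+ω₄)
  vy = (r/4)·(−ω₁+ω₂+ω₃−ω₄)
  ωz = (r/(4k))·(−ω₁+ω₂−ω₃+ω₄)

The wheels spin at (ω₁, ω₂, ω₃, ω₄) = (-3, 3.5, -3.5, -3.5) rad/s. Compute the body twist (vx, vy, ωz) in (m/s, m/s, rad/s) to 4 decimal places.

k = lx + ly = 0.25 + 0.18 = 0.4300
ω₁+ω₂+ω₃+ω₄ = -6.5000  →  vx = (0.08/4)·-6.5000 = -0.1300
−ω₁+ω₂+ω₃−ω₄ = 6.5000  →  vy = (0.08/4)·6.5000 = 0.1300
−ω₁+ω₂−ω₃+ω₄ = 6.5000  →  ωz = (0.08/1.7200)·6.5000 = 0.3023

(-0.1300, 0.1300, 0.3023)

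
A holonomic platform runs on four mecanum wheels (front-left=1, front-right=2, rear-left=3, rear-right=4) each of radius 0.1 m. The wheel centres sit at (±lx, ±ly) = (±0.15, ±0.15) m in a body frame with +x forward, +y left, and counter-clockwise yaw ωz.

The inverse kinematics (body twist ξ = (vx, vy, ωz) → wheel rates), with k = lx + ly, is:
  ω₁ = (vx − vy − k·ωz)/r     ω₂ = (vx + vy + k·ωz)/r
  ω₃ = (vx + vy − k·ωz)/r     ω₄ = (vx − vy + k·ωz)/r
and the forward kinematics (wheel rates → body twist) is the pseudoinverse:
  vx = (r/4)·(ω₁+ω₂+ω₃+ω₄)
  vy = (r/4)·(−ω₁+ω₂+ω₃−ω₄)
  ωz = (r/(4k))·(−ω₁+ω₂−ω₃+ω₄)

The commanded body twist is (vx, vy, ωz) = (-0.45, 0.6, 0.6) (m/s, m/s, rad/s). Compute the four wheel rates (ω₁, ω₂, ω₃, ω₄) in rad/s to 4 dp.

(-12.3000, 3.3000, -0.3000, -8.7000)

k = lx + ly = 0.15 + 0.15 = 0.3000;  k·ωz = 0.3000·0.6 = 0.1800
ω₁ (FL) = (vx − vy − k·ωz)/r = -1.2300/0.1 = -12.3000
ω₂ (FR) = (vx + vy + k·ωz)/r = 0.3300/0.1 = 3.3000
ω₃ (RL) = (vx + vy − k·ωz)/r = -0.0300/0.1 = -0.3000
ω₄ (RR) = (vx − vy + k·ωz)/r = -0.8700/0.1 = -8.7000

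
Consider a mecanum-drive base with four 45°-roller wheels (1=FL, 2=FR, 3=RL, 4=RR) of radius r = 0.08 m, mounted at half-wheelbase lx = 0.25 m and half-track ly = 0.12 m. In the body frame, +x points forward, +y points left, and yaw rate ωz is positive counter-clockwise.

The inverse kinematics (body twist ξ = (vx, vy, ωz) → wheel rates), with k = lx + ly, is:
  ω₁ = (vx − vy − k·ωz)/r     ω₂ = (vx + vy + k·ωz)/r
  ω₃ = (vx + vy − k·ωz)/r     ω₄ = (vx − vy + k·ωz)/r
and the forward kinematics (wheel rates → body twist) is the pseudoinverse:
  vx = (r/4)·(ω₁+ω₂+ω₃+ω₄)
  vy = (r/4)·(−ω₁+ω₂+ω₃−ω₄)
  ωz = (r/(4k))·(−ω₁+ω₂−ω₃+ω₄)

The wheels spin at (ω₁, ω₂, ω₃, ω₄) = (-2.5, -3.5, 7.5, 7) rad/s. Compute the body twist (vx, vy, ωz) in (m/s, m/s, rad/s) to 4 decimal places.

k = lx + ly = 0.25 + 0.12 = 0.3700
ω₁+ω₂+ω₃+ω₄ = 8.5000  →  vx = (0.08/4)·8.5000 = 0.1700
−ω₁+ω₂+ω₃−ω₄ = -0.5000  →  vy = (0.08/4)·-0.5000 = -0.0100
−ω₁+ω₂−ω₃+ω₄ = -1.5000  →  ωz = (0.08/1.4800)·-1.5000 = -0.0811

(0.1700, -0.0100, -0.0811)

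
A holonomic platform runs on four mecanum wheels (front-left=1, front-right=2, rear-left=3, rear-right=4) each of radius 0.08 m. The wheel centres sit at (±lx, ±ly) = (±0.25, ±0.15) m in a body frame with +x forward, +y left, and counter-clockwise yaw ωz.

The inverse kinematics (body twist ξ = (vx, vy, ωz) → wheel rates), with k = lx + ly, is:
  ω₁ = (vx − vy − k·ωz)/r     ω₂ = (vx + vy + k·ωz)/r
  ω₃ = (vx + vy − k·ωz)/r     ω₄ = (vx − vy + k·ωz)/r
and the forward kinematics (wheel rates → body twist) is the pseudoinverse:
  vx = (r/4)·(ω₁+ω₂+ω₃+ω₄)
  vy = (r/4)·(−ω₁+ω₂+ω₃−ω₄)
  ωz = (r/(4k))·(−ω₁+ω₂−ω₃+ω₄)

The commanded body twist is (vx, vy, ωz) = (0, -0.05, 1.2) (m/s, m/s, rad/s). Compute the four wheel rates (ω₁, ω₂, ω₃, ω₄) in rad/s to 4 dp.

k = lx + ly = 0.25 + 0.15 = 0.4000;  k·ωz = 0.4000·1.2 = 0.4800
ω₁ (FL) = (vx − vy − k·ωz)/r = -0.4300/0.08 = -5.3750
ω₂ (FR) = (vx + vy + k·ωz)/r = 0.4300/0.08 = 5.3750
ω₃ (RL) = (vx + vy − k·ωz)/r = -0.5300/0.08 = -6.6250
ω₄ (RR) = (vx − vy + k·ωz)/r = 0.5300/0.08 = 6.6250

(-5.3750, 5.3750, -6.6250, 6.6250)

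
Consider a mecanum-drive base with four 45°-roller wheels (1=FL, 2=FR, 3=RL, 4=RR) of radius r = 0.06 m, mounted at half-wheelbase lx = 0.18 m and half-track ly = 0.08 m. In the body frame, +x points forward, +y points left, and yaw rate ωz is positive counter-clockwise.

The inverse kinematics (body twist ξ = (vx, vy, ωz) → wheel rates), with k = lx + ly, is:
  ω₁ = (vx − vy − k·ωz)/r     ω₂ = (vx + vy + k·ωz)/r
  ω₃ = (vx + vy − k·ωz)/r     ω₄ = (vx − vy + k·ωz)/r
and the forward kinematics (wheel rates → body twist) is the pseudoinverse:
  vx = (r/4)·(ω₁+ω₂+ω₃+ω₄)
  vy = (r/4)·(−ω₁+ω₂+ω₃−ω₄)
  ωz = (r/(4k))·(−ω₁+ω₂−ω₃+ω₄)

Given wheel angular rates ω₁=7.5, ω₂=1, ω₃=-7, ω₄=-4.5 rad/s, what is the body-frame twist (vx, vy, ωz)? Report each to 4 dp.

(-0.0450, -0.1350, -0.2308)

k = lx + ly = 0.18 + 0.08 = 0.2600
ω₁+ω₂+ω₃+ω₄ = -3.0000  →  vx = (0.06/4)·-3.0000 = -0.0450
−ω₁+ω₂+ω₃−ω₄ = -9.0000  →  vy = (0.06/4)·-9.0000 = -0.1350
−ω₁+ω₂−ω₃+ω₄ = -4.0000  →  ωz = (0.06/1.0400)·-4.0000 = -0.2308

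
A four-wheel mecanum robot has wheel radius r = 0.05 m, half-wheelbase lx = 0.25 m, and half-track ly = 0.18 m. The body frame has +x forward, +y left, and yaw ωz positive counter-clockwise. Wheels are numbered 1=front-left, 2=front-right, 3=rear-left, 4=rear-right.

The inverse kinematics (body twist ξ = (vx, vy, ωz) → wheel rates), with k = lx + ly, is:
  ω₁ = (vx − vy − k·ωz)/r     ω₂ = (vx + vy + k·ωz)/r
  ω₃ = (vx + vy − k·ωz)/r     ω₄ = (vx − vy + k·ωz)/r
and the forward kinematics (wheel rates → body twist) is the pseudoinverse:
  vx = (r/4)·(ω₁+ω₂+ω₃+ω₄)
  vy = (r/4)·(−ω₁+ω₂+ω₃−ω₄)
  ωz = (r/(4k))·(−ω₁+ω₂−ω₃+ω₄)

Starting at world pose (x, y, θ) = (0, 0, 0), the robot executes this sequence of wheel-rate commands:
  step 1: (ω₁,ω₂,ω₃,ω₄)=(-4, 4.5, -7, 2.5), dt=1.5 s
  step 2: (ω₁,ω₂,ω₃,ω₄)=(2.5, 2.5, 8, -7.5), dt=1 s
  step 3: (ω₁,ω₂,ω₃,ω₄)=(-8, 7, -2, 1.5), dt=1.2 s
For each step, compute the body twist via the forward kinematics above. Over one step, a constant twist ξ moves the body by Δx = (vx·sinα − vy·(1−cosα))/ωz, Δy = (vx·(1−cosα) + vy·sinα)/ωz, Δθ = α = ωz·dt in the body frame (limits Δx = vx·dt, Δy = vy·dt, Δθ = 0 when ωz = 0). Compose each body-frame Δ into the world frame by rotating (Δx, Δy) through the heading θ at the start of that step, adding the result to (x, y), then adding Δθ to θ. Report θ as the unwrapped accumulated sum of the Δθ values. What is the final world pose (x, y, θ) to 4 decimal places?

step 1: ξ=(vx,vy,ωz)=(-0.0500, -0.0125, 0.5233), dt=1.5 → body Δ=(-0.0605, -0.0448, 0.7849) → world pose (-0.0605, -0.0448, 0.7849)
step 2: ξ=(vx,vy,ωz)=(0.0688, 0.1938, -0.4506), dt=1.0 → body Δ=(0.1094, 0.1720, -0.4506) → world pose (-0.1048, 0.1542, 0.3343)
step 3: ξ=(vx,vy,ωz)=(-0.0187, 0.1438, 0.5378), dt=1.2 → body Δ=(-0.0747, 0.1538, 0.6453) → world pose (-0.2258, 0.2749, 0.9797)

(-0.2258, 0.2749, 0.9797)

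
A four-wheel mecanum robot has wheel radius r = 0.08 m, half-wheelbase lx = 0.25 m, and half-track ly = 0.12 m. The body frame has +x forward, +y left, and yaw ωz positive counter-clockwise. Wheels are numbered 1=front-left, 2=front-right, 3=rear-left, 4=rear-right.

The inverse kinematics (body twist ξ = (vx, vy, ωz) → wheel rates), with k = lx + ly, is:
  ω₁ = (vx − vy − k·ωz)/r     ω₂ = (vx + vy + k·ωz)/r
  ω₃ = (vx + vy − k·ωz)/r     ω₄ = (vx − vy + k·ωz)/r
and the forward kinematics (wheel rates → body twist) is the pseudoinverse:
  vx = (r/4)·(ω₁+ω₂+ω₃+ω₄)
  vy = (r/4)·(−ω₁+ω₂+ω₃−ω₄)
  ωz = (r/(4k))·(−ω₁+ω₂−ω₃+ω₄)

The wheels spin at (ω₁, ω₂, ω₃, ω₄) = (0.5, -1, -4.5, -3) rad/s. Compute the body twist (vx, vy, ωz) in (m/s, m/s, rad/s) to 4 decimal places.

k = lx + ly = 0.25 + 0.12 = 0.3700
ω₁+ω₂+ω₃+ω₄ = -8.0000  →  vx = (0.08/4)·-8.0000 = -0.1600
−ω₁+ω₂+ω₃−ω₄ = -3.0000  →  vy = (0.08/4)·-3.0000 = -0.0600
−ω₁+ω₂−ω₃+ω₄ = 0.0000  →  ωz = (0.08/1.4800)·0.0000 = 0.0000

(-0.1600, -0.0600, 0.0000)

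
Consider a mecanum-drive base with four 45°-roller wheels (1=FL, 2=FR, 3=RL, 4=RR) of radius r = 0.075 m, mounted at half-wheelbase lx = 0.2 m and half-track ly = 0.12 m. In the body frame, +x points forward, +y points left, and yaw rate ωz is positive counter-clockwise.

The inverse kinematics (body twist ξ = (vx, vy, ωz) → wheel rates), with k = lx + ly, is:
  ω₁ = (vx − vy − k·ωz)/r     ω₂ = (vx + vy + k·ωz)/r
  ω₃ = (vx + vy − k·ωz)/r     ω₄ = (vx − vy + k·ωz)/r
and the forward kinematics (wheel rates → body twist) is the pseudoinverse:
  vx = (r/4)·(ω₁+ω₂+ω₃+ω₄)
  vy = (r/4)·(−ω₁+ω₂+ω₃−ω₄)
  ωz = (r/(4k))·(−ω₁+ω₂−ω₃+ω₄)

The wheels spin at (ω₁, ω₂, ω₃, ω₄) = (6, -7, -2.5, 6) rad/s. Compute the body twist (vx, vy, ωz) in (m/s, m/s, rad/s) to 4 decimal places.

(0.0469, -0.4031, -0.2637)

k = lx + ly = 0.2 + 0.12 = 0.3200
ω₁+ω₂+ω₃+ω₄ = 2.5000  →  vx = (0.075/4)·2.5000 = 0.0469
−ω₁+ω₂+ω₃−ω₄ = -21.5000  →  vy = (0.075/4)·-21.5000 = -0.4031
−ω₁+ω₂−ω₃+ω₄ = -4.5000  →  ωz = (0.075/1.2800)·-4.5000 = -0.2637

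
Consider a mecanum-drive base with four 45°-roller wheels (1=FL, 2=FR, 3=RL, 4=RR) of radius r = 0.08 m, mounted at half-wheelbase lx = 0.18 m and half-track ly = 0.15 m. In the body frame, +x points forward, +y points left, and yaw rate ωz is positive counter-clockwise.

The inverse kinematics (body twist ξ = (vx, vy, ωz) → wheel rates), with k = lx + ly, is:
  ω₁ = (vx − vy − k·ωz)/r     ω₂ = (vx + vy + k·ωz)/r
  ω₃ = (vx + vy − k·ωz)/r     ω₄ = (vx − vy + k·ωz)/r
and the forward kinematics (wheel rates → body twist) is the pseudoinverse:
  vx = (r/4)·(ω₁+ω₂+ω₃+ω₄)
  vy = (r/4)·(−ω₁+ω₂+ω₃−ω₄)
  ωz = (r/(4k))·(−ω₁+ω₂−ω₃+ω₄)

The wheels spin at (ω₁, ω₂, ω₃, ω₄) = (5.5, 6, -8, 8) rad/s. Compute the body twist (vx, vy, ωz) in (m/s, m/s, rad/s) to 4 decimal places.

k = lx + ly = 0.18 + 0.15 = 0.3300
ω₁+ω₂+ω₃+ω₄ = 11.5000  →  vx = (0.08/4)·11.5000 = 0.2300
−ω₁+ω₂+ω₃−ω₄ = -15.5000  →  vy = (0.08/4)·-15.5000 = -0.3100
−ω₁+ω₂−ω₃+ω₄ = 16.5000  →  ωz = (0.08/1.3200)·16.5000 = 1.0000

(0.2300, -0.3100, 1.0000)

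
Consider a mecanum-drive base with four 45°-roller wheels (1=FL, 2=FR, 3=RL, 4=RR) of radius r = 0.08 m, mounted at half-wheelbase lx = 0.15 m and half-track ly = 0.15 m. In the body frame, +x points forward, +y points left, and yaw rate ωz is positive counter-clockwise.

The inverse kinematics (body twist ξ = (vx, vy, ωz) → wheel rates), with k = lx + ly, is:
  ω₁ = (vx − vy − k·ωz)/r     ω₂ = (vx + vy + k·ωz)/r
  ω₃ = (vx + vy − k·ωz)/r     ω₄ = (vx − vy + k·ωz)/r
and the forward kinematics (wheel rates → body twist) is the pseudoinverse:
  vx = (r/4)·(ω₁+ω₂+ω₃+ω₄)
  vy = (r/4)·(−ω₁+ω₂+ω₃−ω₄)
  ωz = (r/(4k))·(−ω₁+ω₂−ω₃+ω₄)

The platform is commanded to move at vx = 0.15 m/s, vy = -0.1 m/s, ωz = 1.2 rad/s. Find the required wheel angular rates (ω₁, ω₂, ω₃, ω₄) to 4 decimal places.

k = lx + ly = 0.15 + 0.15 = 0.3000;  k·ωz = 0.3000·1.2 = 0.3600
ω₁ (FL) = (vx − vy − k·ωz)/r = -0.1100/0.08 = -1.3750
ω₂ (FR) = (vx + vy + k·ωz)/r = 0.4100/0.08 = 5.1250
ω₃ (RL) = (vx + vy − k·ωz)/r = -0.3100/0.08 = -3.8750
ω₄ (RR) = (vx − vy + k·ωz)/r = 0.6100/0.08 = 7.6250

(-1.3750, 5.1250, -3.8750, 7.6250)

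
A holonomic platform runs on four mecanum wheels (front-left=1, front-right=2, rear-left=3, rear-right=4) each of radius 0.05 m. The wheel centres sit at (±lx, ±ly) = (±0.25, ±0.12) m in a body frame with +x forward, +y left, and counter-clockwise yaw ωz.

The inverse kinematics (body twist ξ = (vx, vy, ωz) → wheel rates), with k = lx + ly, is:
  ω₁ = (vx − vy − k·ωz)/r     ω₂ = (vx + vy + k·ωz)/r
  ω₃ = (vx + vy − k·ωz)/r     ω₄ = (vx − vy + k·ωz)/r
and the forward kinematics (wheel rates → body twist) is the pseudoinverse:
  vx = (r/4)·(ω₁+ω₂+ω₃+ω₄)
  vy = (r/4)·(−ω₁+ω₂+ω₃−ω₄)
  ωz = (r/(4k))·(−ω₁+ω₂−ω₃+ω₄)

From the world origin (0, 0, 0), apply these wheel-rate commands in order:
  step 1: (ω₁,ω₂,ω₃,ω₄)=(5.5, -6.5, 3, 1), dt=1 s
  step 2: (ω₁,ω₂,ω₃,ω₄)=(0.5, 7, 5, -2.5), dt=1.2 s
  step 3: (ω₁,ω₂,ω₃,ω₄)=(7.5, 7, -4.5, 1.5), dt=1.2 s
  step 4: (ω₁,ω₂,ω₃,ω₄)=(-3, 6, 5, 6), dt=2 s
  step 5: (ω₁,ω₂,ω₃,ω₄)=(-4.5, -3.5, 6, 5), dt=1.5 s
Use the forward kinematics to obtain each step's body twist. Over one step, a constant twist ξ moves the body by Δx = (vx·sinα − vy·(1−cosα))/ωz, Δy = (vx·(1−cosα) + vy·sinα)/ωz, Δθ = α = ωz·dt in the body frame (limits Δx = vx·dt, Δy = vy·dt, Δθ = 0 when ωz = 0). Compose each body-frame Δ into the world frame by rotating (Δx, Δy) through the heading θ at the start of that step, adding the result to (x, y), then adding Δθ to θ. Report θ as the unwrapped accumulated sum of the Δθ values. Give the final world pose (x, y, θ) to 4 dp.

(0.7307, 0.0961, 0.3851)

step 1: ξ=(vx,vy,ωz)=(0.0375, -0.1250, -0.4730), dt=1.0 → body Δ=(0.0071, -0.1291, -0.4730) → world pose (0.0071, -0.1291, -0.4730)
step 2: ξ=(vx,vy,ωz)=(0.1250, 0.1750, -0.0338), dt=1.2 → body Δ=(0.1542, 0.2069, -0.0405) → world pose (0.2386, -0.0152, -0.5135)
step 3: ξ=(vx,vy,ωz)=(0.1438, -0.0812, 0.1858), dt=1.2 → body Δ=(0.1819, -0.0775, 0.2230) → world pose (0.3590, -0.1721, -0.2905)
step 4: ξ=(vx,vy,ωz)=(0.1750, 0.1000, 0.3378), dt=2.0 → body Δ=(0.2589, 0.2989, 0.6757) → world pose (0.6927, 0.0402, 0.3851)
step 5: ξ=(vx,vy,ωz)=(0.0375, 0.0250, 0.0000), dt=1.5 → body Δ=(0.0563, 0.0375, 0.0000) → world pose (0.7307, 0.0961, 0.3851)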